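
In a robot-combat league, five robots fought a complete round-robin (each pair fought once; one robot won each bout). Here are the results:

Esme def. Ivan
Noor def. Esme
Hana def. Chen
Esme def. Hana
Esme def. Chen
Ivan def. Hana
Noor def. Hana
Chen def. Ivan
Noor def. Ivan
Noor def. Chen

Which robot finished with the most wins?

Win totals: Ivan 1, Noor 4, Hana 1, Esme 3, Chen 1.
Noor leads with 4 wins (next highest: 3).

Noor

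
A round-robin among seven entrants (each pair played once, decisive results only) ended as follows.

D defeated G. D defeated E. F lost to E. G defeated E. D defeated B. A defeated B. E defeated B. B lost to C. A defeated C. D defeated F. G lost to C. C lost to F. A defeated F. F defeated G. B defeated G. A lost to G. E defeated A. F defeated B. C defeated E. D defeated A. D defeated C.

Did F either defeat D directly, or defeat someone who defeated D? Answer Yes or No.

F did not beat D directly.
F beat B, C, G, but each of them lost to D. No two-step path.

No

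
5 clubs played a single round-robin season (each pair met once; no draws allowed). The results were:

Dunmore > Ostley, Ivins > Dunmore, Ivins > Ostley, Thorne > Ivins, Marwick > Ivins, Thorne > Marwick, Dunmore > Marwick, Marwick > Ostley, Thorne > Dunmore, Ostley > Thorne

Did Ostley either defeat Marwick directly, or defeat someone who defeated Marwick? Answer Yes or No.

Ostley did not beat Marwick directly.
Ostley beat Thorne. Of those, Thorne beat Marwick.

Yes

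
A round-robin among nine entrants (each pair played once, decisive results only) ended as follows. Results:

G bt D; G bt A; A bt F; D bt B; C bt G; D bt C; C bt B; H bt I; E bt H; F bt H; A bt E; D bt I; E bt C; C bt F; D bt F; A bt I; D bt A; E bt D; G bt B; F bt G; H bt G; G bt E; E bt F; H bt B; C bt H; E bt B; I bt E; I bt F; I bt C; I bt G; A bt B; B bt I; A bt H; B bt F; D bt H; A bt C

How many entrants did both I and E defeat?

2

I beat: C, E, F, G.
E beat: B, C, D, F, H.
Both beat: C, F — 2.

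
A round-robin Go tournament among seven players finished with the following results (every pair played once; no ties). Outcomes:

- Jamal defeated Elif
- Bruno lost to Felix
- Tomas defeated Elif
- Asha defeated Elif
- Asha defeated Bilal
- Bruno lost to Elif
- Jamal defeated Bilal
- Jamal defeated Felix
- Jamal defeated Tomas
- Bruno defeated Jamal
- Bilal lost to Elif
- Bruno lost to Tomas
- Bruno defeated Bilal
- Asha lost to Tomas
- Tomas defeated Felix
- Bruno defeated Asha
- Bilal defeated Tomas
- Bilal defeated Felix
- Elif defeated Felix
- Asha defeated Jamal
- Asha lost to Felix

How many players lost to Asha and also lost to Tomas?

Asha beat: Elif, Jamal, Bilal.
Tomas beat: Asha, Elif, Bruno, Felix.
Both beat: Elif — 1.

1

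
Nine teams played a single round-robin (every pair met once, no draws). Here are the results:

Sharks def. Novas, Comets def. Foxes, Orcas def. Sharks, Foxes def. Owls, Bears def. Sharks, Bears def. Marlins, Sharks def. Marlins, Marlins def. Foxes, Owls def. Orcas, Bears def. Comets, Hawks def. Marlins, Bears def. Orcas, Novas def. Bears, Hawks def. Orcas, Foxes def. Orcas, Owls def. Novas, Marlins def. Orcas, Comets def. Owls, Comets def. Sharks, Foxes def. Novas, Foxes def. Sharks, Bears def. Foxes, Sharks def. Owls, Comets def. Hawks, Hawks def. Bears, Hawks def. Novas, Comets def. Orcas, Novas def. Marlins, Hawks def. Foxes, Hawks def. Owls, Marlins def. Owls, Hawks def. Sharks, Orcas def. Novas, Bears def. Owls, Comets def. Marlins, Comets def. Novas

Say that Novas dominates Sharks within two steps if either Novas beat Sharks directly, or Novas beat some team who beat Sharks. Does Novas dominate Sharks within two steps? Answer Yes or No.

Yes

Novas did not beat Sharks directly.
Novas beat Bears, Marlins. Of those, Bears beat Sharks.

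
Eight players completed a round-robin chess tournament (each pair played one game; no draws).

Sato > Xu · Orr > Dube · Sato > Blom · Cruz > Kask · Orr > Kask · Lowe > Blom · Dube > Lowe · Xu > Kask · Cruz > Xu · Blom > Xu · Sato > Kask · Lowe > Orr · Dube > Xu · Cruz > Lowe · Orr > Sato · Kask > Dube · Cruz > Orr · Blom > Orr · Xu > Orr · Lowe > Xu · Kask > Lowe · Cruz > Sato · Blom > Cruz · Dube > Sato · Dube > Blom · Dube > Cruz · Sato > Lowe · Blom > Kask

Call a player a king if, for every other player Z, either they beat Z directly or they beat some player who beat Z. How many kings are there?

7

Lowe reaches everyone (king).
Sato reaches everyone (king).
Xu cannot reach Cruz, Blom in two steps.
Dube reaches everyone (king).
Orr reaches everyone (king).
Cruz reaches everyone (king).
Kask reaches everyone (king).
Blom reaches everyone (king).
Kings: Lowe, Sato, Dube, Orr, Cruz, Kask, Blom — 7.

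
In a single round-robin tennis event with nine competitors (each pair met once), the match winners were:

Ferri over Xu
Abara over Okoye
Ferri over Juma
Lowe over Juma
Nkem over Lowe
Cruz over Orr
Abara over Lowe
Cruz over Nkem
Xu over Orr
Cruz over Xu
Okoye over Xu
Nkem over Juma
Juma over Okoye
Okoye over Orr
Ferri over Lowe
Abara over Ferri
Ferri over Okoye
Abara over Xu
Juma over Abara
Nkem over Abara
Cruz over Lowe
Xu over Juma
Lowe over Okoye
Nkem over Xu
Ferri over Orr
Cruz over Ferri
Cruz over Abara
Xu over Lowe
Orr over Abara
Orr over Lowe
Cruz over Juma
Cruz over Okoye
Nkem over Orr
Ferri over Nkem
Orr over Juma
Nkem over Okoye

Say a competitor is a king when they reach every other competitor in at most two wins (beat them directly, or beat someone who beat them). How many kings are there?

1

Nkem cannot reach Cruz in two steps.
Lowe cannot reach Nkem, Cruz, Ferri in two steps.
Abara cannot reach Cruz in two steps.
Juma cannot reach Nkem, Cruz in two steps.
Orr cannot reach Nkem, Cruz in two steps.
Cruz reaches everyone (king).
Okoye cannot reach Nkem, Cruz, Ferri in two steps.
Xu cannot reach Nkem, Cruz, Ferri in two steps.
Ferri cannot reach Cruz in two steps.
Kings: Cruz — 1.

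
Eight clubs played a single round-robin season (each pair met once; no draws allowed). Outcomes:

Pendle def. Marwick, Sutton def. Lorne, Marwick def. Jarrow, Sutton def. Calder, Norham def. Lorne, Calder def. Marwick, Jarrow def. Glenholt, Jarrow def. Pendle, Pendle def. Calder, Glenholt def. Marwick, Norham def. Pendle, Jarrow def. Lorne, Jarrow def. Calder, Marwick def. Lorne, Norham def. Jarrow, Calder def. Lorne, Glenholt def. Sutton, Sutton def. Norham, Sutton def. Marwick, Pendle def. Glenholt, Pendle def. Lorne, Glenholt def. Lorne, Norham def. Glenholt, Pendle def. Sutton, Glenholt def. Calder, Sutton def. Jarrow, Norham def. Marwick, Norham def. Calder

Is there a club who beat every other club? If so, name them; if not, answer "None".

None

Highest win total is Norham with 6 (out of 7 possible).
Norham lost to Sutton, so no club went undefeated.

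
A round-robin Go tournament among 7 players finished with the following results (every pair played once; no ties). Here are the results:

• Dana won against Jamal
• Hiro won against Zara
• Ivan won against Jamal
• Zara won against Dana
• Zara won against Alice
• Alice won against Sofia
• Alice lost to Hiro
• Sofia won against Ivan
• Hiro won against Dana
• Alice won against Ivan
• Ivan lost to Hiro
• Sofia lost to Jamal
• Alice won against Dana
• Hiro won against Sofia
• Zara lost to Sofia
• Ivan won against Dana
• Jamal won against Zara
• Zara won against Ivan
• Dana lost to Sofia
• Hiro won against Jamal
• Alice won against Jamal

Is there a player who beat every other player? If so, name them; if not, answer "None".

Hiro

Hiro has 6 wins out of 6 opponents — a perfect record.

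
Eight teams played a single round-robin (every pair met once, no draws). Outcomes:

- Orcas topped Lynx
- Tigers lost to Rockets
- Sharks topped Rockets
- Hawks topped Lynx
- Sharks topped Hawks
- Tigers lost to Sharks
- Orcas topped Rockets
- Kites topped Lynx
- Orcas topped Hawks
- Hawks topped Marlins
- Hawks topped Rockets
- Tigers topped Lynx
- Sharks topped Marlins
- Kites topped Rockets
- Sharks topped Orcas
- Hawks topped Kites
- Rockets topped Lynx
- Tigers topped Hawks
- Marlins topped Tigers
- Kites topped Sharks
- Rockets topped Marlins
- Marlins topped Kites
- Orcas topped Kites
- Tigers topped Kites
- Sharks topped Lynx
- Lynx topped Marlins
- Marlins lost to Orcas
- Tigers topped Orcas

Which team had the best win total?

Sharks

Win totals: Marlins 2, Hawks 4, Lynx 1, Sharks 6, Orcas 5, Kites 3, Rockets 3, Tigers 4.
Sharks leads with 6 wins (next highest: 5).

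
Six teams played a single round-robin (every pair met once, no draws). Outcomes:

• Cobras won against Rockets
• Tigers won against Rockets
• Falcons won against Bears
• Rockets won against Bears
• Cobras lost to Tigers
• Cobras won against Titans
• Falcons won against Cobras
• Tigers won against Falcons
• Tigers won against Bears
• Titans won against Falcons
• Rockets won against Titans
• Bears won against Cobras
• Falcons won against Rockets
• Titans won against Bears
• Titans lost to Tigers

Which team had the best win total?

Win totals: Rockets 2, Falcons 3, Tigers 5, Titans 2, Cobras 2, Bears 1.
Tigers leads with 5 wins (next highest: 3).

Tigers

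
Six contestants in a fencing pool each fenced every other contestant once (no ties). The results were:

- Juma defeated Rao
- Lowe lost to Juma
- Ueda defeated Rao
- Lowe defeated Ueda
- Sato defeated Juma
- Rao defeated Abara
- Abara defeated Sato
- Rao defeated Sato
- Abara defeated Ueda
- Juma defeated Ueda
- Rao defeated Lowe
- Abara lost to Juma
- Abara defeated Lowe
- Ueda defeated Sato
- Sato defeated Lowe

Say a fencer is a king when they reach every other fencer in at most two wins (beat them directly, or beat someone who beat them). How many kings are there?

5

Juma reaches everyone (king).
Rao reaches everyone (king).
Lowe cannot reach Juma, Abara in two steps.
Abara reaches everyone (king).
Ueda reaches everyone (king).
Sato reaches everyone (king).
Kings: Juma, Rao, Abara, Ueda, Sato — 5.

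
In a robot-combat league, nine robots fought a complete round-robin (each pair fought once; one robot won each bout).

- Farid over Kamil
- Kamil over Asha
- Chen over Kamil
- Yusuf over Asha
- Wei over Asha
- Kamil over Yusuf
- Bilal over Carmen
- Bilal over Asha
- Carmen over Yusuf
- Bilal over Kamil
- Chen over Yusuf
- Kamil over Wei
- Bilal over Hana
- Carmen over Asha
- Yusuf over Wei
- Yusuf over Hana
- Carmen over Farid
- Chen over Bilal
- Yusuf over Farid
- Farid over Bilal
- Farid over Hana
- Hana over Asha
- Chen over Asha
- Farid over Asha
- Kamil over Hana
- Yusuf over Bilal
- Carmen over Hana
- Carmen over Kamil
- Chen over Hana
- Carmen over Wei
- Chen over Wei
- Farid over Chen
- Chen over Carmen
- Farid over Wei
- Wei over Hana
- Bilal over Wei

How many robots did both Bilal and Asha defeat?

Bilal beat: Wei, Hana, Carmen, Asha, Kamil.
Asha beat: no one.
No one was beaten by both.

0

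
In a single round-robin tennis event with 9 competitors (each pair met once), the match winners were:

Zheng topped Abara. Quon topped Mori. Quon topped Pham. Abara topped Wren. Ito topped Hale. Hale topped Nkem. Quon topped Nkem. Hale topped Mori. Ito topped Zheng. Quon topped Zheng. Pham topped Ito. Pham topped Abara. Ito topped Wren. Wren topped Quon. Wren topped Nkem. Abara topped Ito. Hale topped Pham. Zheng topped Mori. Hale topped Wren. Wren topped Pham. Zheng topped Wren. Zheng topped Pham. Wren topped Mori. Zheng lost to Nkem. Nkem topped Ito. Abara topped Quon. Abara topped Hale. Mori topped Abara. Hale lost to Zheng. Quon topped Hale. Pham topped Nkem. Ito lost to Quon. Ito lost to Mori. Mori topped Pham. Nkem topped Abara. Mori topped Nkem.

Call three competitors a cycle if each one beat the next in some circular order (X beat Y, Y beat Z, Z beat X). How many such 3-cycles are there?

Win totals: Hale 4, Zheng 5, Abara 4, Quon 6, Ito 3, Pham 3, Nkem 3, Wren 4, Mori 4.
A competitor with w wins dominates both others in C(w,2) triples; summing gives 6 + 10 + 6 + 15 + 3 + 3 + 3 + 6 + 6 = 58 transitive triples.
Total triples C(9,3) = 84, so cyclic triples = 84 − 58 = 26.

26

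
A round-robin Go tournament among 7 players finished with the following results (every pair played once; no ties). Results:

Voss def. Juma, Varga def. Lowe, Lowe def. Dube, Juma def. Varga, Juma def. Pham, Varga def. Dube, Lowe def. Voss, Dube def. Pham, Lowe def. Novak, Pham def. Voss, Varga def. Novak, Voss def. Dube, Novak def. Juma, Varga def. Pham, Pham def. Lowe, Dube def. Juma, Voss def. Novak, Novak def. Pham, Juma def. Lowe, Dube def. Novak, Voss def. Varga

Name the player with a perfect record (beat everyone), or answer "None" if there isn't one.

None

Highest win total is Voss with 4 (out of 6 possible).
Voss lost to Pham, Lowe, so no player went undefeated.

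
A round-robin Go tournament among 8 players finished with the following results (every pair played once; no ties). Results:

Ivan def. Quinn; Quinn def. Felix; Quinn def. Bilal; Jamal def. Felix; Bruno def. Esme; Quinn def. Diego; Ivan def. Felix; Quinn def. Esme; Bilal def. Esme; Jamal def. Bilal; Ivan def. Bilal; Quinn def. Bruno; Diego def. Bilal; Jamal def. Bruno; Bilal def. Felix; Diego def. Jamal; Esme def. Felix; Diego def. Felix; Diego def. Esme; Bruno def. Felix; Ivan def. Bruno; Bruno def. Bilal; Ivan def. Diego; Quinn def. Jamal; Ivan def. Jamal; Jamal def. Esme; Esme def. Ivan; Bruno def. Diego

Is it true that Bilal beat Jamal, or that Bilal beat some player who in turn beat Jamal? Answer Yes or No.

Bilal did not beat Jamal directly.
Bilal beat Esme, Felix, but each of them lost to Jamal. No two-step path.

No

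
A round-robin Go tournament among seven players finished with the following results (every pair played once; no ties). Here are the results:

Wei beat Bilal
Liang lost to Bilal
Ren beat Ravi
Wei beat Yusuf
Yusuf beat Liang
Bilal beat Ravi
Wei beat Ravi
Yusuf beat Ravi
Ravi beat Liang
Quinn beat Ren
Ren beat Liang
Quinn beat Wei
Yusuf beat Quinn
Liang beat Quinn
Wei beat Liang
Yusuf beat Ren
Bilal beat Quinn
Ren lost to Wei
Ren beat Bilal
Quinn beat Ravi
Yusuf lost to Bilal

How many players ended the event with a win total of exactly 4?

Win totals: Liang 1, Yusuf 4, Ren 3, Wei 5, Bilal 4, Quinn 3, Ravi 1.
Exactly 4: Yusuf, Bilal — 2 players.

2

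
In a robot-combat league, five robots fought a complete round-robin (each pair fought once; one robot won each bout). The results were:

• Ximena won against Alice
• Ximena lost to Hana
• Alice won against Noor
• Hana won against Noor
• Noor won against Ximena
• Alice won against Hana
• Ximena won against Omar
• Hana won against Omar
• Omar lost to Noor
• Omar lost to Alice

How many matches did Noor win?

2

Noor's results: beat Ximena, Omar; lost to Hana, Alice.
That is 2 wins.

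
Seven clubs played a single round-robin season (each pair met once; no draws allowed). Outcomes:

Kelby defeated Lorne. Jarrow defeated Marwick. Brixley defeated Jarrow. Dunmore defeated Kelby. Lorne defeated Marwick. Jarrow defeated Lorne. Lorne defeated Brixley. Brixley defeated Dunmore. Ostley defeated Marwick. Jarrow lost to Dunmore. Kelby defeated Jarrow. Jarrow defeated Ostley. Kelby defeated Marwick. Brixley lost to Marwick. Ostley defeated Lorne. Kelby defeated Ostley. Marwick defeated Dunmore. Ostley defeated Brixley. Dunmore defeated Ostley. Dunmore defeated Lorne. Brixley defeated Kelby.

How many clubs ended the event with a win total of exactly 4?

Win totals: Marwick 2, Lorne 2, Ostley 3, Dunmore 4, Brixley 3, Kelby 4, Jarrow 3.
Exactly 4: Dunmore, Kelby — 2 clubs.

2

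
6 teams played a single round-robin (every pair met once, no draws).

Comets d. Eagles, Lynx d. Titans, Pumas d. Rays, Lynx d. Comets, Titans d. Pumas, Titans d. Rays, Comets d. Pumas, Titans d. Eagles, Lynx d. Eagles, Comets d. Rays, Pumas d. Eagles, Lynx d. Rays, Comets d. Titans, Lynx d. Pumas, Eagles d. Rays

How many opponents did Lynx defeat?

Lynx's results: beat Pumas, Rays, Comets, Eagles, Titans; lost to no one.
That is 5 wins.

5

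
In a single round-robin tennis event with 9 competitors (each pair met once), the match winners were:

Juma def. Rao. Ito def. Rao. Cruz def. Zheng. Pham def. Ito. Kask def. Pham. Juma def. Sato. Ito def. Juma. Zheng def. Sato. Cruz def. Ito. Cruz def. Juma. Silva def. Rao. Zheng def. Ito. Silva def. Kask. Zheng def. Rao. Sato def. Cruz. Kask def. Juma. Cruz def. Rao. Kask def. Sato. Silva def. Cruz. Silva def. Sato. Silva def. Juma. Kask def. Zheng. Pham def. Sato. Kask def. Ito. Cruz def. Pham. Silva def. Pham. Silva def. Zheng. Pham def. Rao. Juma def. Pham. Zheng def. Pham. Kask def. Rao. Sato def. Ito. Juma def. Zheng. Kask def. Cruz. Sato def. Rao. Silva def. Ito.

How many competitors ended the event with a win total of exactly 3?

Win totals: Zheng 4, Juma 4, Ito 2, Sato 3, Rao 0, Silva 8, Cruz 5, Pham 3, Kask 7.
Exactly 3: Sato, Pham — 2 competitors.

2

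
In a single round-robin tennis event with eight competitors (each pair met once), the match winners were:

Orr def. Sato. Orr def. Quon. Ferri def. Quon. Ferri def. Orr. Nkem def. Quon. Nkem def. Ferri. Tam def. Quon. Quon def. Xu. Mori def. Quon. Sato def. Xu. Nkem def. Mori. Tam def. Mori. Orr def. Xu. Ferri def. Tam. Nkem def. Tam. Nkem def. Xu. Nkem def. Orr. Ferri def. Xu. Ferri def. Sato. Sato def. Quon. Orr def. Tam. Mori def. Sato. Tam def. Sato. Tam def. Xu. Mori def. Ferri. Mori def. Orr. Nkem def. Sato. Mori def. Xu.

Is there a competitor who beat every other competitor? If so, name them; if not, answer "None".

Nkem

Nkem has 7 wins out of 7 opponents — a perfect record.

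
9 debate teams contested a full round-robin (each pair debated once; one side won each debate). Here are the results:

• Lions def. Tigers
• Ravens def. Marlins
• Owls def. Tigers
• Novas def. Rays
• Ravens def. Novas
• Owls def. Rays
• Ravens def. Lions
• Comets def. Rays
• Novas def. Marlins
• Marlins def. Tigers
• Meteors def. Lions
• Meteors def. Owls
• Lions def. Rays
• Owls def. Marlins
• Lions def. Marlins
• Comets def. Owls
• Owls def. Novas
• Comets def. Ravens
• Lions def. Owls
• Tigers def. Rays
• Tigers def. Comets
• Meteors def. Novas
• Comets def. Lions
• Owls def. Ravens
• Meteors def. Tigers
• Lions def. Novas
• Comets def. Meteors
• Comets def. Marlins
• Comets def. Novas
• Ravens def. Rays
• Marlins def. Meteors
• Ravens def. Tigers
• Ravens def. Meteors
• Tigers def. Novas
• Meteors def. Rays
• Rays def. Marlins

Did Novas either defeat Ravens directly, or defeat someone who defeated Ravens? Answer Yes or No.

No

Novas did not beat Ravens directly.
Novas beat Marlins, Rays, but each of them lost to Ravens. No two-step path.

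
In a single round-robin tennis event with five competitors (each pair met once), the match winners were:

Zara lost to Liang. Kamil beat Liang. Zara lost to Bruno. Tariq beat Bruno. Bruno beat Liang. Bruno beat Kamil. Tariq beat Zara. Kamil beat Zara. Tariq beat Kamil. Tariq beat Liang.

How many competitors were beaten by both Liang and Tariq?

Liang beat: Zara.
Tariq beat: Kamil, Bruno, Liang, Zara.
Both beat: Zara — 1.

1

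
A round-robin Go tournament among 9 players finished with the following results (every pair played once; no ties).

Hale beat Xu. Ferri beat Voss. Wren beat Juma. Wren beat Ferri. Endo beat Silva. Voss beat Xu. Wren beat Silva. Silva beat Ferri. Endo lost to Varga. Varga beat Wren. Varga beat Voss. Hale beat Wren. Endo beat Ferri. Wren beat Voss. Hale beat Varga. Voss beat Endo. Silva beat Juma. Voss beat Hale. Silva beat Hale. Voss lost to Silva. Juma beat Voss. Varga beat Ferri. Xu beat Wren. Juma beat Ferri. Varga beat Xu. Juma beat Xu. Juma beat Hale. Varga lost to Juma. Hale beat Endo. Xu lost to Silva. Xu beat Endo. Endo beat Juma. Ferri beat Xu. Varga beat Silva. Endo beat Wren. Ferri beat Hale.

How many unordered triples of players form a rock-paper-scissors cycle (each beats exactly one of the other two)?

Win totals: Hale 4, Voss 3, Xu 2, Endo 4, Wren 4, Ferri 3, Silva 5, Juma 5, Varga 6.
A player with w wins dominates both others in C(w,2) triples; summing gives 6 + 3 + 1 + 6 + 6 + 3 + 10 + 10 + 15 = 60 transitive triples.
Total triples C(9,3) = 84, so cyclic triples = 84 − 60 = 24.

24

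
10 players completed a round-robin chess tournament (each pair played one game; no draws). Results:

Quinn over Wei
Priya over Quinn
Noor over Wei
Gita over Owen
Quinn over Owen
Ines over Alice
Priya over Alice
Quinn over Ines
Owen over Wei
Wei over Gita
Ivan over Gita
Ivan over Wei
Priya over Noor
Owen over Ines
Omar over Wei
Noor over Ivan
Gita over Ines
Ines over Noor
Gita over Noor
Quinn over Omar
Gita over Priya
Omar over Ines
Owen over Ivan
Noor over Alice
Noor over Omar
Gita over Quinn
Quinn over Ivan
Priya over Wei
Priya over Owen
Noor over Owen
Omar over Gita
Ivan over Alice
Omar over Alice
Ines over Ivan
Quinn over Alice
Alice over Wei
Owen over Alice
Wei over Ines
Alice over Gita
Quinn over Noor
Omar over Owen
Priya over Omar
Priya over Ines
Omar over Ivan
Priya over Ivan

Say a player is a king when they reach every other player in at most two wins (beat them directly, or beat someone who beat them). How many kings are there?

Omar reaches everyone (king).
Wei cannot reach Omar in two steps.
Quinn cannot reach Priya in two steps.
Noor cannot reach Quinn, Priya in two steps.
Ines cannot reach Quinn, Priya in two steps.
Owen cannot reach Omar, Quinn, Priya in two steps.
Priya reaches everyone (king).
Ivan cannot reach Omar in two steps.
Gita reaches everyone (king).
Alice cannot reach Omar, Ivan in two steps.
Kings: Omar, Priya, Gita — 3.

3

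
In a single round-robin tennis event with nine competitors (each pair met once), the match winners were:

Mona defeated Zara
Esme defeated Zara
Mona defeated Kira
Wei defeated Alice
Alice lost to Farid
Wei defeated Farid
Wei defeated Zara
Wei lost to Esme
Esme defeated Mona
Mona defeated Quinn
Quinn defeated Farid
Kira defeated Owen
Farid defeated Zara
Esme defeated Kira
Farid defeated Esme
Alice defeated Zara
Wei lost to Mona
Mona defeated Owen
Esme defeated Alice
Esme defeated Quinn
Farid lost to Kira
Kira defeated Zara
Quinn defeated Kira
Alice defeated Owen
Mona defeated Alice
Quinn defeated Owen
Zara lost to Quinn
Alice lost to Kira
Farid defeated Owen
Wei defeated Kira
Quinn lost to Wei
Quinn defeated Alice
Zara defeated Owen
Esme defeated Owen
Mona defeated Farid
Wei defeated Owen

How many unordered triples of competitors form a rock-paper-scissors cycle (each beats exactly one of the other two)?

4

Win totals: Esme 7, Quinn 5, Alice 2, Zara 1, Kira 4, Owen 0, Farid 4, Wei 6, Mona 7.
A competitor with w wins dominates both others in C(w,2) triples; summing gives 21 + 10 + 1 + 0 + 6 + 0 + 6 + 15 + 21 = 80 transitive triples.
Total triples C(9,3) = 84, so cyclic triples = 84 − 80 = 4.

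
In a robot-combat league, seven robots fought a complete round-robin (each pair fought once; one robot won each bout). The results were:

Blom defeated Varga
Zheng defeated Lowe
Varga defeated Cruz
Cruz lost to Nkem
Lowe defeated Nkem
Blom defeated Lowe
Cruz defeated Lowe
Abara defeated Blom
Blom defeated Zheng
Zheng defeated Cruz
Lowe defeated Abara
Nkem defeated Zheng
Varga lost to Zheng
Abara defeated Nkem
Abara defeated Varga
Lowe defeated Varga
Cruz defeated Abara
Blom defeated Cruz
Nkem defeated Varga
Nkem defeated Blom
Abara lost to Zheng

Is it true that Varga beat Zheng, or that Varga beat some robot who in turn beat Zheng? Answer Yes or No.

Varga did not beat Zheng directly.
Varga beat Cruz, but each of them lost to Zheng. No two-step path.

No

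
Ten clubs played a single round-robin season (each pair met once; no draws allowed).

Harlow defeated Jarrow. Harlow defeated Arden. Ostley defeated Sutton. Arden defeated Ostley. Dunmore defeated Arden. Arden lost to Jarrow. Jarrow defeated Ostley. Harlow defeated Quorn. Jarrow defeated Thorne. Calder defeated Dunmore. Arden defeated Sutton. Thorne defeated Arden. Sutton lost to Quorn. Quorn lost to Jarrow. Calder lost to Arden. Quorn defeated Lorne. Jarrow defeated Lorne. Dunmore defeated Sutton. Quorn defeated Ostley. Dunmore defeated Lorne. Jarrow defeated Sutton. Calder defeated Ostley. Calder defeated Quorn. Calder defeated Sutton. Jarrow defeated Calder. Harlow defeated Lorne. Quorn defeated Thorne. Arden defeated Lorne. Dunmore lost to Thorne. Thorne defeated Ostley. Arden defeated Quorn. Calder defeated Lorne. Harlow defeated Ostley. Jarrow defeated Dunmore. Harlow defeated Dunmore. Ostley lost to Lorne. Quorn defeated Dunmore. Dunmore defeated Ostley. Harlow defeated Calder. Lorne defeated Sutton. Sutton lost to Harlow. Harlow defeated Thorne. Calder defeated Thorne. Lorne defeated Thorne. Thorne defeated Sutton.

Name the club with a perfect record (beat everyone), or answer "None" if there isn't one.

Harlow

Harlow has 9 wins out of 9 opponents — a perfect record.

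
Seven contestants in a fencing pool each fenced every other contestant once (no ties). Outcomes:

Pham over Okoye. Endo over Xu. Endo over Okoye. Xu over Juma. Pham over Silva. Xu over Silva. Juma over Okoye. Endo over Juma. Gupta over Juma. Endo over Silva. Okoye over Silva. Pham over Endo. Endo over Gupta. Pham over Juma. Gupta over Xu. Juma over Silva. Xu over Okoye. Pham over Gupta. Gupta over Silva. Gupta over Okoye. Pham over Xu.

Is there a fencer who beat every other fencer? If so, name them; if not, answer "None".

Pham has 6 wins out of 6 opponents — a perfect record.

Pham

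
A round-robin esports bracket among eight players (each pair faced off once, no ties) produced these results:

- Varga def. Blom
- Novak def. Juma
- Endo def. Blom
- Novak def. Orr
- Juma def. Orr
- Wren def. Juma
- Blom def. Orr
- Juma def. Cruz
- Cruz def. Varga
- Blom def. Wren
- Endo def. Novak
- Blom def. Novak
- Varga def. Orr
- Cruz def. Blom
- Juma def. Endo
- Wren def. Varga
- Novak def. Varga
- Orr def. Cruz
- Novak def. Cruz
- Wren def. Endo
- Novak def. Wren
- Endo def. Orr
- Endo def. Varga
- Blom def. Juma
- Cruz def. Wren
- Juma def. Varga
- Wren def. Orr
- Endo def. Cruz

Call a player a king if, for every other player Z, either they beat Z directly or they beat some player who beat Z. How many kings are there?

6

Cruz reaches everyone (king).
Juma reaches everyone (king).
Blom reaches everyone (king).
Endo reaches everyone (king).
Wren reaches everyone (king).
Varga cannot reach Endo in two steps.
Novak reaches everyone (king).
Orr cannot reach Juma, Endo, Novak in two steps.
Kings: Cruz, Juma, Blom, Endo, Wren, Novak — 6.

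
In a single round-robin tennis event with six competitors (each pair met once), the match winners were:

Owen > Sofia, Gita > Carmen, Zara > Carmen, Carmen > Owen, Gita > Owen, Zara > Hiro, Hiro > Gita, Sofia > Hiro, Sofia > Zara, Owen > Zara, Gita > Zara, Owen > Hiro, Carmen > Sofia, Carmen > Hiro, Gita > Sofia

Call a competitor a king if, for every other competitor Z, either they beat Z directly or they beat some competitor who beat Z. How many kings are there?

Zara reaches everyone (king).
Gita reaches everyone (king).
Owen reaches everyone (king).
Sofia cannot reach Owen in two steps.
Carmen reaches everyone (king).
Hiro reaches everyone (king).
Kings: Zara, Gita, Owen, Carmen, Hiro — 5.

5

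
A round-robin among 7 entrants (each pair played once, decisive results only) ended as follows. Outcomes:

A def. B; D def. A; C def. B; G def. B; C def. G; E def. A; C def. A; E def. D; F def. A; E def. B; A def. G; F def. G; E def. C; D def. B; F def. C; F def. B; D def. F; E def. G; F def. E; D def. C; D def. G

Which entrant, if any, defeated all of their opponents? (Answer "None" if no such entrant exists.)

Highest win total is F with 5 (out of 6 possible).
F lost to D, so no entrant went undefeated.

None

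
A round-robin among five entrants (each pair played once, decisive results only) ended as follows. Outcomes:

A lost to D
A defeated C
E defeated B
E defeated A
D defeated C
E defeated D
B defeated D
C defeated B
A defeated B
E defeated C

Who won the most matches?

E

Win totals: A 2, B 1, C 1, D 2, E 4.
E leads with 4 wins (next highest: 2).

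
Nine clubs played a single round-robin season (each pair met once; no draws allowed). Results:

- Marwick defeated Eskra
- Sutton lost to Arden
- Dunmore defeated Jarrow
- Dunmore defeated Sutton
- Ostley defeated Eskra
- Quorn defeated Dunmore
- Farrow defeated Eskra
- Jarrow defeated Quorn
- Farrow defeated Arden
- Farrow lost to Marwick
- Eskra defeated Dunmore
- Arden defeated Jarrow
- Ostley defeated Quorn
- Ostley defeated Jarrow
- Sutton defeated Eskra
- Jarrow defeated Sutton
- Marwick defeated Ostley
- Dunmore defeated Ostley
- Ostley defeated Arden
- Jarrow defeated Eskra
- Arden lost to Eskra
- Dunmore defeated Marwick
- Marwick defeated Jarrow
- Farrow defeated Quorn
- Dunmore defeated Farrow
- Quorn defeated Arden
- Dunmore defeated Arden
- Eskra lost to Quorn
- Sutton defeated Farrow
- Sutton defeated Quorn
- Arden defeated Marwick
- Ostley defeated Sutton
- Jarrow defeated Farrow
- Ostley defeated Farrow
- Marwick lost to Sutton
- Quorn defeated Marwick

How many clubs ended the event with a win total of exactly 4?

4

Win totals: Ostley 6, Marwick 4, Arden 3, Eskra 2, Farrow 3, Quorn 4, Dunmore 6, Jarrow 4, Sutton 4.
Exactly 4: Marwick, Quorn, Jarrow, Sutton — 4 clubs.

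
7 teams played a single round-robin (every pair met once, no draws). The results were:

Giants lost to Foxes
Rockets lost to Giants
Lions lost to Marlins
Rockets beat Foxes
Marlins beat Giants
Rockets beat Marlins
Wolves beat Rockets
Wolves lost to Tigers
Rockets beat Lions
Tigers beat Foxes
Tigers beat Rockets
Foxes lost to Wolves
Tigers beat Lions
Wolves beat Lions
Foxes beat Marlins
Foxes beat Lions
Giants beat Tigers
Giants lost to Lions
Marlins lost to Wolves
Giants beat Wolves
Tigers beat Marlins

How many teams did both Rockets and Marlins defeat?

Rockets beat: Marlins, Foxes, Lions.
Marlins beat: Lions, Giants.
Both beat: Lions — 1.

1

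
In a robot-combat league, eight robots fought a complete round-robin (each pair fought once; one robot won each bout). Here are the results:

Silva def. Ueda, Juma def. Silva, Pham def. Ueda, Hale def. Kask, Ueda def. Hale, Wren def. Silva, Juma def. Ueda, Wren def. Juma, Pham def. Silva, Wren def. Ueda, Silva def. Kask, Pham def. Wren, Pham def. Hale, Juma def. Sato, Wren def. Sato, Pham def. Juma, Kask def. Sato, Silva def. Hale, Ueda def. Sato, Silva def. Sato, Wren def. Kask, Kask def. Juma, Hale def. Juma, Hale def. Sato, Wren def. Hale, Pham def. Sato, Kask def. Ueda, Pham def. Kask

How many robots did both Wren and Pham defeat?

Wren beat: Ueda, Sato, Juma, Hale, Kask, Silva.
Pham beat: Ueda, Wren, Sato, Juma, Hale, Kask, Silva.
Both beat: Ueda, Sato, Juma, Hale, Kask, Silva — 6.

6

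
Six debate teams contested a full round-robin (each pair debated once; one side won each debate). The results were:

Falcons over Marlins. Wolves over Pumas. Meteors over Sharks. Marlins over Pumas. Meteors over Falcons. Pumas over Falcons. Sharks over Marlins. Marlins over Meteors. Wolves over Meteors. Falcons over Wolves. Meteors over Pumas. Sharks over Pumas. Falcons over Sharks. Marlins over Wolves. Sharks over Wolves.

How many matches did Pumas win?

1

Pumas' results: beat Falcons; lost to Wolves, Marlins, Meteors, Sharks.
That is 1 win.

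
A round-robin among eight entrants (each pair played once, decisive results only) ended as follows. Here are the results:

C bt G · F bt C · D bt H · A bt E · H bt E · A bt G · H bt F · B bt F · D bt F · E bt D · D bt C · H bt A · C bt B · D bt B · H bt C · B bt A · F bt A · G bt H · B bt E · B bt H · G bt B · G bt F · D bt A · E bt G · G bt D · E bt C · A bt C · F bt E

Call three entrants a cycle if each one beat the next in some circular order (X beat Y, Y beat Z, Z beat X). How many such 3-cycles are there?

18

Win totals: A 3, B 4, C 2, D 5, E 3, F 3, G 4, H 4.
An entrant with w wins dominates both others in C(w,2) triples; summing gives 3 + 6 + 1 + 10 + 3 + 3 + 6 + 6 = 38 transitive triples.
Total triples C(8,3) = 56, so cyclic triples = 56 − 38 = 18.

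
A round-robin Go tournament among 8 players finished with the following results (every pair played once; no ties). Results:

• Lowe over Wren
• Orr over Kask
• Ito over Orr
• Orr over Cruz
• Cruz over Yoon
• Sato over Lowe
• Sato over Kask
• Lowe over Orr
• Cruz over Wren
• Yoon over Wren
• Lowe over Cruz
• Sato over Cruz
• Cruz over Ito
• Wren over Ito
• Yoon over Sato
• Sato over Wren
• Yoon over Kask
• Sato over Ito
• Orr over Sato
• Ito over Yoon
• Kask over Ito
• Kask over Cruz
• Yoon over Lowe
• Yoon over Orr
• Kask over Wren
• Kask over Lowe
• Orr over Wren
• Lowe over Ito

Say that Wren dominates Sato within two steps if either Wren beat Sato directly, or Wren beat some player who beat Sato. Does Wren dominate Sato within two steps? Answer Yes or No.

No

Wren did not beat Sato directly.
Wren beat Ito, but each of them lost to Sato. No two-step path.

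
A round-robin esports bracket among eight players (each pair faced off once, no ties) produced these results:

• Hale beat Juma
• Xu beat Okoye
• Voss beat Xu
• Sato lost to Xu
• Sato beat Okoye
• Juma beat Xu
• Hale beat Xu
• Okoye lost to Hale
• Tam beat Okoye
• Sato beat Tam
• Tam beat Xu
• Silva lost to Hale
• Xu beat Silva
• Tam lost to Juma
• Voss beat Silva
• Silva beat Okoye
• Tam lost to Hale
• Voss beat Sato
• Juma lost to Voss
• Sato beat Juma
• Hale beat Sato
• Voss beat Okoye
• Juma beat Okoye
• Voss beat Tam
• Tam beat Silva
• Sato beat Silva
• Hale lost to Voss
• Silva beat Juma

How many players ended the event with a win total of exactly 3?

3

Win totals: Hale 6, Voss 7, Sato 4, Silva 2, Juma 3, Okoye 0, Tam 3, Xu 3.
Exactly 3: Juma, Tam, Xu — 3 players.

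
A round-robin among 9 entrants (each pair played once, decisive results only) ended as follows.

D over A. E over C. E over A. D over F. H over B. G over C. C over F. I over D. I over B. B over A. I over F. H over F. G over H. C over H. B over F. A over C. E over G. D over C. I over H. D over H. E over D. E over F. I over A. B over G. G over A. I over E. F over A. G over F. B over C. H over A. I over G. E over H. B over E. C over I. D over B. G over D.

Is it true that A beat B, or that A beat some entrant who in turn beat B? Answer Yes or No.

A did not beat B directly.
A beat C, but each of them lost to B. No two-step path.

No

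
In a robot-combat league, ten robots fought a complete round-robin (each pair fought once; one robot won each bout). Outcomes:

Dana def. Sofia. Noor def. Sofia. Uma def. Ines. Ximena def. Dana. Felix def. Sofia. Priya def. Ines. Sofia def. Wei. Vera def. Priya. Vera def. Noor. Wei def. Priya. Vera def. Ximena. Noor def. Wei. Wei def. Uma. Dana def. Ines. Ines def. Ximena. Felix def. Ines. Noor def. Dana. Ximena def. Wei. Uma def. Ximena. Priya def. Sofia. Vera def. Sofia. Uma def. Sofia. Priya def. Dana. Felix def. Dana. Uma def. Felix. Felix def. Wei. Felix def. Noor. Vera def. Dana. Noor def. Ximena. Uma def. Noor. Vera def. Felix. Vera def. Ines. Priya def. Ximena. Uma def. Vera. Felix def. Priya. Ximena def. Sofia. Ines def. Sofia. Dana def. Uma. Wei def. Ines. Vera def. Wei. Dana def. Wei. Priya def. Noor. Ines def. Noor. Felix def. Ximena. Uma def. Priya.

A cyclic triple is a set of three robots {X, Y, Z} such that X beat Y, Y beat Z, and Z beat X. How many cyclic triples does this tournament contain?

19

Win totals: Priya 5, Uma 7, Sofia 1, Vera 8, Ines 3, Felix 7, Dana 4, Wei 3, Ximena 3, Noor 4.
A robot with w wins dominates both others in C(w,2) triples; summing gives 10 + 21 + 0 + 28 + 3 + 21 + 6 + 3 + 3 + 6 = 101 transitive triples.
Total triples C(10,3) = 120, so cyclic triples = 120 − 101 = 19.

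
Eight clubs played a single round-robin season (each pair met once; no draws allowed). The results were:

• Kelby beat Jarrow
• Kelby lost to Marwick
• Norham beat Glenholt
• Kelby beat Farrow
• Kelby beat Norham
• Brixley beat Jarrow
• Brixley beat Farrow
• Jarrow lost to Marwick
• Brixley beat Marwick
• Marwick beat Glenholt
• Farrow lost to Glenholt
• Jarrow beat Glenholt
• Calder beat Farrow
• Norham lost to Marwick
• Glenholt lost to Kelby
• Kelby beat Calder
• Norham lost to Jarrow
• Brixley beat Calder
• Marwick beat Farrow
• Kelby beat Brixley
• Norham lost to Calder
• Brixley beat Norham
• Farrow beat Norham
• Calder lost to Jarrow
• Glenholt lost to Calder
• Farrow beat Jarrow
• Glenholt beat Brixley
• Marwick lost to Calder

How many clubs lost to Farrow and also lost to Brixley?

Farrow beat: Norham, Jarrow.
Brixley beat: Calder, Farrow, Norham, Marwick, Jarrow.
Both beat: Norham, Jarrow — 2.

2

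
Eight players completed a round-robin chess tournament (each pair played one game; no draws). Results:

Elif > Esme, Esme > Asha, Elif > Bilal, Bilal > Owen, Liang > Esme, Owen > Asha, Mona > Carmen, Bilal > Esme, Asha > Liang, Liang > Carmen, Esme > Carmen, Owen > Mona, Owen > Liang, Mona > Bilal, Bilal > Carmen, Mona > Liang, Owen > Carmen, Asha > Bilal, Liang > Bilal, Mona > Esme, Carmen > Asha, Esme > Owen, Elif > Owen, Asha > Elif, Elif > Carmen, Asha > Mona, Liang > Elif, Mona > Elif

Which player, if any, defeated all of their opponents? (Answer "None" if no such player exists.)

None

Highest win total is Mona with 5 (out of 7 possible).
Mona lost to Asha, Owen, so no player went undefeated.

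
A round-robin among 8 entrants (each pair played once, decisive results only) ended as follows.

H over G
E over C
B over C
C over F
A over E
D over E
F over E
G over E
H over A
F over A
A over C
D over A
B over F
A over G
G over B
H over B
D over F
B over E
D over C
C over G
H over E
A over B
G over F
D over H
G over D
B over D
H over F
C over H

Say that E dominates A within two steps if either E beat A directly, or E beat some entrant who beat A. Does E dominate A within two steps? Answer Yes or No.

E did not beat A directly.
E beat C, but each of them lost to A. No two-step path.

No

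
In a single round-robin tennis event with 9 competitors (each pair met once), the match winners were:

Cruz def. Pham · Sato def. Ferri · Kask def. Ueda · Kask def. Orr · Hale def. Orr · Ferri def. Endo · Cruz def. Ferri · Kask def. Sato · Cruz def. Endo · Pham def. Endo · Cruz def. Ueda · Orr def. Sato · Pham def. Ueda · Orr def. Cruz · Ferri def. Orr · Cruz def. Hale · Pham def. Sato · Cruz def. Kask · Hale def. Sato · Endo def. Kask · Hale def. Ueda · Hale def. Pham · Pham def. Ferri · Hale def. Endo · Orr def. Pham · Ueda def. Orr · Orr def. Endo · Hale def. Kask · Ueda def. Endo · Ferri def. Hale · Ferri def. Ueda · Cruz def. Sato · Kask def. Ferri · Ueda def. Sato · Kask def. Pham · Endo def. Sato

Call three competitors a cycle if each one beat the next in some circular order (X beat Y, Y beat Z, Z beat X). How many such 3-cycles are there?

Win totals: Pham 4, Sato 1, Kask 5, Ferri 4, Orr 4, Hale 6, Endo 2, Cruz 7, Ueda 3.
A competitor with w wins dominates both others in C(w,2) triples; summing gives 6 + 0 + 10 + 6 + 6 + 15 + 1 + 21 + 3 = 68 transitive triples.
Total triples C(9,3) = 84, so cyclic triples = 84 − 68 = 16.

16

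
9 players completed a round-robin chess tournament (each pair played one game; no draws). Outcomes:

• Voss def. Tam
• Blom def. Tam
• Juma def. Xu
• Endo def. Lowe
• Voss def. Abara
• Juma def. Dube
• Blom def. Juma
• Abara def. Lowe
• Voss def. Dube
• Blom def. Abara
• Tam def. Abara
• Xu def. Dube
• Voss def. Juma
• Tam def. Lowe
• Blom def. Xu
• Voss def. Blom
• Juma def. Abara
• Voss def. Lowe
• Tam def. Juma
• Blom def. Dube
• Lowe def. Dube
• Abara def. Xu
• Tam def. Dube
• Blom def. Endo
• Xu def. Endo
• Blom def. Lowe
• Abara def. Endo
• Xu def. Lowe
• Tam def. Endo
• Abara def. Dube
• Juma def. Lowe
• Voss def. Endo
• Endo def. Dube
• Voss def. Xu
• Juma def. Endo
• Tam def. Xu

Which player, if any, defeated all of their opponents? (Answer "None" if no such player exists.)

Voss has 8 wins out of 8 opponents — a perfect record.

Voss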